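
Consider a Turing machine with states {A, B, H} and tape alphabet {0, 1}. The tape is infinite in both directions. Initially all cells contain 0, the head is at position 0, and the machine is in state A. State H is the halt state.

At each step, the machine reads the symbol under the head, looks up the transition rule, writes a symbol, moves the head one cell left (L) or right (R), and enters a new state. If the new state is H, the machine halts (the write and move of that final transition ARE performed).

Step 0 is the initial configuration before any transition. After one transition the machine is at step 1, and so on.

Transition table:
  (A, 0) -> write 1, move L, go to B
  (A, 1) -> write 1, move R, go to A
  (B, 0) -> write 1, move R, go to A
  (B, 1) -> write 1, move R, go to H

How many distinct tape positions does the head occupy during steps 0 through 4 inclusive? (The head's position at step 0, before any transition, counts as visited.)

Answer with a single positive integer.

Step 1: in state A at pos 0, read 0 -> (A,0)->write 1,move L,goto B. Now: state=B, head=-1, tape[-2..1]=0010 (head:  ^)
Step 2: in state B at pos -1, read 0 -> (B,0)->write 1,move R,goto A. Now: state=A, head=0, tape[-2..1]=0110 (head:   ^)
Step 3: in state A at pos 0, read 1 -> (A,1)->write 1,move R,goto A. Now: state=A, head=1, tape[-2..2]=01100 (head:    ^)
Step 4: in state A at pos 1, read 0 -> (A,0)->write 1,move L,goto B. Now: state=B, head=0, tape[-2..2]=01110 (head:   ^)
Head positions at steps 0..4: starting at 0, distinct positions visited = {-1, 0, 1} -> 3 position(s)

Answer: 3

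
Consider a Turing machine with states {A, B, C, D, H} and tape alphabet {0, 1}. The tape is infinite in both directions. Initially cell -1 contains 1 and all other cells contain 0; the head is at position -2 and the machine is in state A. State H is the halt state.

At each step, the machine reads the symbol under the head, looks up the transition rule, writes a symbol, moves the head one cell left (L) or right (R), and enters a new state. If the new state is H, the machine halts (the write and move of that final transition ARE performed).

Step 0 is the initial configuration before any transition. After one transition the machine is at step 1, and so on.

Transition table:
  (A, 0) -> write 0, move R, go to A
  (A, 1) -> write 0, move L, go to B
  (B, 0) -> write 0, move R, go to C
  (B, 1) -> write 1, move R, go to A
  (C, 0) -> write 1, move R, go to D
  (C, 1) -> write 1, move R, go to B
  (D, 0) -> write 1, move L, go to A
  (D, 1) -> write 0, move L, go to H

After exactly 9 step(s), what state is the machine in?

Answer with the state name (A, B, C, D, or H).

Step 1: in state A at pos -2, read 0 -> (A,0)->write 0,move R,goto A. Now: state=A, head=-1, tape[-3..0]=0010 (head:   ^)
Step 2: in state A at pos -1, read 1 -> (A,1)->write 0,move L,goto B. Now: state=B, head=-2, tape[-3..0]=0000 (head:  ^)
Step 3: in state B at pos -2, read 0 -> (B,0)->write 0,move R,goto C. Now: state=C, head=-1, tape[-3..0]=0000 (head:   ^)
Step 4: in state C at pos -1, read 0 -> (C,0)->write 1,move R,goto D. Now: state=D, head=0, tape[-3..1]=00100 (head:    ^)
Step 5: in state D at pos 0, read 0 -> (D,0)->write 1,move L,goto A. Now: state=A, head=-1, tape[-3..1]=00110 (head:   ^)
Step 6: in state A at pos -1, read 1 -> (A,1)->write 0,move L,goto B. Now: state=B, head=-2, tape[-3..1]=00010 (head:  ^)
Step 7: in state B at pos -2, read 0 -> (B,0)->write 0,move R,goto C. Now: state=C, head=-1, tape[-3..1]=00010 (head:   ^)
Step 8: in state C at pos -1, read 0 -> (C,0)->write 1,move R,goto D. Now: state=D, head=0, tape[-3..1]=00110 (head:    ^)
Step 9: in state D at pos 0, read 1 -> (D,1)->write 0,move L,goto H. Now: state=H, head=-1, tape[-3..1]=00100 (head:   ^)

Answer: H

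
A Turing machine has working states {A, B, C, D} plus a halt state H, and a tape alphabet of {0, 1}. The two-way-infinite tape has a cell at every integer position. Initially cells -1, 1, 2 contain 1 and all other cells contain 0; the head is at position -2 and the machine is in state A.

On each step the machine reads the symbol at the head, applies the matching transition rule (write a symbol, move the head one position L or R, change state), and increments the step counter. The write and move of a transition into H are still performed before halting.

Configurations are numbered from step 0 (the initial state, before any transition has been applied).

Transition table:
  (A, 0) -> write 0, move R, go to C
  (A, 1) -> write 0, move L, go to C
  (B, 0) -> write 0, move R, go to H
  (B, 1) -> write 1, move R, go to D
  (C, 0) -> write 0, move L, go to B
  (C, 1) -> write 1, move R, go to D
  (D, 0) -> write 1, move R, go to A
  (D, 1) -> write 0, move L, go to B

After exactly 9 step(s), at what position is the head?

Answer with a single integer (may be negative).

Step 1: in state A at pos -2, read 0 -> (A,0)->write 0,move R,goto C. Now: state=C, head=-1, tape[-3..3]=0010110 (head:   ^)
Step 2: in state C at pos -1, read 1 -> (C,1)->write 1,move R,goto D. Now: state=D, head=0, tape[-3..3]=0010110 (head:    ^)
Step 3: in state D at pos 0, read 0 -> (D,0)->write 1,move R,goto A. Now: state=A, head=1, tape[-3..3]=0011110 (head:     ^)
Step 4: in state A at pos 1, read 1 -> (A,1)->write 0,move L,goto C. Now: state=C, head=0, tape[-3..3]=0011010 (head:    ^)
Step 5: in state C at pos 0, read 1 -> (C,1)->write 1,move R,goto D. Now: state=D, head=1, tape[-3..3]=0011010 (head:     ^)
Step 6: in state D at pos 1, read 0 -> (D,0)->write 1,move R,goto A. Now: state=A, head=2, tape[-3..3]=0011110 (head:      ^)
Step 7: in state A at pos 2, read 1 -> (A,1)->write 0,move L,goto C. Now: state=C, head=1, tape[-3..3]=0011100 (head:     ^)
Step 8: in state C at pos 1, read 1 -> (C,1)->write 1,move R,goto D. Now: state=D, head=2, tape[-3..3]=0011100 (head:      ^)
Step 9: in state D at pos 2, read 0 -> (D,0)->write 1,move R,goto A. Now: state=A, head=3, tape[-3..4]=00111100 (head:       ^)

Answer: 3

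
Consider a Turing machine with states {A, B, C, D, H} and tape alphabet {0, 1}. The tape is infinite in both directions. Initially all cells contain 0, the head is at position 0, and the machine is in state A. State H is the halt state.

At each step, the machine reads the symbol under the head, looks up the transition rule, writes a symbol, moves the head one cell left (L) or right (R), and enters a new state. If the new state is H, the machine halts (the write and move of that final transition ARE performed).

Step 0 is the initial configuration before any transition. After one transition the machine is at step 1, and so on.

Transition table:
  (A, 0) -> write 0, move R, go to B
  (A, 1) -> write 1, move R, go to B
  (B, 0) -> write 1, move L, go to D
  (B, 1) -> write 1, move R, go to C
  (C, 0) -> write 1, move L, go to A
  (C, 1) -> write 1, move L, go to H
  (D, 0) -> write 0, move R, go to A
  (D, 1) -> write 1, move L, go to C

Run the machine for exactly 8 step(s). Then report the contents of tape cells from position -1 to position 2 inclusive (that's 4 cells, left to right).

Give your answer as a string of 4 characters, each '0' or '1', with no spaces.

Answer: 0111

Derivation:
Step 1: in state A at pos 0, read 0 -> (A,0)->write 0,move R,goto B. Now: state=B, head=1, tape[-1..2]=0000 (head:   ^)
Step 2: in state B at pos 1, read 0 -> (B,0)->write 1,move L,goto D. Now: state=D, head=0, tape[-1..2]=0010 (head:  ^)
Step 3: in state D at pos 0, read 0 -> (D,0)->write 0,move R,goto A. Now: state=A, head=1, tape[-1..2]=0010 (head:   ^)
Step 4: in state A at pos 1, read 1 -> (A,1)->write 1,move R,goto B. Now: state=B, head=2, tape[-1..3]=00100 (head:    ^)
Step 5: in state B at pos 2, read 0 -> (B,0)->write 1,move L,goto D. Now: state=D, head=1, tape[-1..3]=00110 (head:   ^)
Step 6: in state D at pos 1, read 1 -> (D,1)->write 1,move L,goto C. Now: state=C, head=0, tape[-1..3]=00110 (head:  ^)
Step 7: in state C at pos 0, read 0 -> (C,0)->write 1,move L,goto A. Now: state=A, head=-1, tape[-2..3]=001110 (head:  ^)
Step 8: in state A at pos -1, read 0 -> (A,0)->write 0,move R,goto B. Now: state=B, head=0, tape[-2..3]=001110 (head:   ^)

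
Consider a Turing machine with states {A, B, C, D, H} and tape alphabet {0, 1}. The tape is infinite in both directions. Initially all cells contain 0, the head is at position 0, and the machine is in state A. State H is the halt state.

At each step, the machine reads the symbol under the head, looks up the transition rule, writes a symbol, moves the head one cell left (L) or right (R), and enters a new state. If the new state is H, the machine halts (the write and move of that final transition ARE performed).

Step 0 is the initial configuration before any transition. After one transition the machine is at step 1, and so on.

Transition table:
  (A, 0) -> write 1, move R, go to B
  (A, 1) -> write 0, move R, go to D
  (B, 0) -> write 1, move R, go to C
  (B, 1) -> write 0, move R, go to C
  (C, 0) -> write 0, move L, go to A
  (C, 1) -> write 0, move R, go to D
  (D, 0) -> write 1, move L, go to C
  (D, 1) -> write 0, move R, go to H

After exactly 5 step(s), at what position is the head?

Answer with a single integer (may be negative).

Answer: 1

Derivation:
Step 1: in state A at pos 0, read 0 -> (A,0)->write 1,move R,goto B. Now: state=B, head=1, tape[-1..2]=0100 (head:   ^)
Step 2: in state B at pos 1, read 0 -> (B,0)->write 1,move R,goto C. Now: state=C, head=2, tape[-1..3]=01100 (head:    ^)
Step 3: in state C at pos 2, read 0 -> (C,0)->write 0,move L,goto A. Now: state=A, head=1, tape[-1..3]=01100 (head:   ^)
Step 4: in state A at pos 1, read 1 -> (A,1)->write 0,move R,goto D. Now: state=D, head=2, tape[-1..3]=01000 (head:    ^)
Step 5: in state D at pos 2, read 0 -> (D,0)->write 1,move L,goto C. Now: state=C, head=1, tape[-1..3]=01010 (head:   ^)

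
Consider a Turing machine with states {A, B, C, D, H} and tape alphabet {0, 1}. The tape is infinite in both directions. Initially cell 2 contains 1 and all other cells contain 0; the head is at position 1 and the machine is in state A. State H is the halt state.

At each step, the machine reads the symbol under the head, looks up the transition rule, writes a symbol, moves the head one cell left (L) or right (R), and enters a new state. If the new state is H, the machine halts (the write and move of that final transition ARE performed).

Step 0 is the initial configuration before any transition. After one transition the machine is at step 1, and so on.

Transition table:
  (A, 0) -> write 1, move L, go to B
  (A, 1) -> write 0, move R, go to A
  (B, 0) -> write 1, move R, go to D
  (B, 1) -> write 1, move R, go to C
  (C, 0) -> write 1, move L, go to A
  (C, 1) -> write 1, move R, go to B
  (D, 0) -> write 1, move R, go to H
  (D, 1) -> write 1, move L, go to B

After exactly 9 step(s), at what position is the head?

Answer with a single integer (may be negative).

Step 1: in state A at pos 1, read 0 -> (A,0)->write 1,move L,goto B. Now: state=B, head=0, tape[-1..3]=00110 (head:  ^)
Step 2: in state B at pos 0, read 0 -> (B,0)->write 1,move R,goto D. Now: state=D, head=1, tape[-1..3]=01110 (head:   ^)
Step 3: in state D at pos 1, read 1 -> (D,1)->write 1,move L,goto B. Now: state=B, head=0, tape[-1..3]=01110 (head:  ^)
Step 4: in state B at pos 0, read 1 -> (B,1)->write 1,move R,goto C. Now: state=C, head=1, tape[-1..3]=01110 (head:   ^)
Step 5: in state C at pos 1, read 1 -> (C,1)->write 1,move R,goto B. Now: state=B, head=2, tape[-1..3]=01110 (head:    ^)
Step 6: in state B at pos 2, read 1 -> (B,1)->write 1,move R,goto C. Now: state=C, head=3, tape[-1..4]=011100 (head:     ^)
Step 7: in state C at pos 3, read 0 -> (C,0)->write 1,move L,goto A. Now: state=A, head=2, tape[-1..4]=011110 (head:    ^)
Step 8: in state A at pos 2, read 1 -> (A,1)->write 0,move R,goto A. Now: state=A, head=3, tape[-1..4]=011010 (head:     ^)
Step 9: in state A at pos 3, read 1 -> (A,1)->write 0,move R,goto A. Now: state=A, head=4, tape[-1..5]=0110000 (head:      ^)

Answer: 4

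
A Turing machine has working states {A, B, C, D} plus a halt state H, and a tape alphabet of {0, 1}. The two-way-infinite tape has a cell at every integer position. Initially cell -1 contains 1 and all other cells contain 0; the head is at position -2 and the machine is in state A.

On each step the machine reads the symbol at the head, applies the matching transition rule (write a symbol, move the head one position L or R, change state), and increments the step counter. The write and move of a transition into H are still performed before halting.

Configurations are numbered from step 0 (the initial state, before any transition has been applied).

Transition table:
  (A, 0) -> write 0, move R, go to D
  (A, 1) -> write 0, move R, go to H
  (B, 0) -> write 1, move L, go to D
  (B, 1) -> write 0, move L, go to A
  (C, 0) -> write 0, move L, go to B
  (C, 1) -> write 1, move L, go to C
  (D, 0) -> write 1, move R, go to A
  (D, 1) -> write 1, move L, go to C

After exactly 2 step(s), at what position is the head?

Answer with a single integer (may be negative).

Answer: -2

Derivation:
Step 1: in state A at pos -2, read 0 -> (A,0)->write 0,move R,goto D. Now: state=D, head=-1, tape[-3..0]=0010 (head:   ^)
Step 2: in state D at pos -1, read 1 -> (D,1)->write 1,move L,goto C. Now: state=C, head=-2, tape[-3..0]=0010 (head:  ^)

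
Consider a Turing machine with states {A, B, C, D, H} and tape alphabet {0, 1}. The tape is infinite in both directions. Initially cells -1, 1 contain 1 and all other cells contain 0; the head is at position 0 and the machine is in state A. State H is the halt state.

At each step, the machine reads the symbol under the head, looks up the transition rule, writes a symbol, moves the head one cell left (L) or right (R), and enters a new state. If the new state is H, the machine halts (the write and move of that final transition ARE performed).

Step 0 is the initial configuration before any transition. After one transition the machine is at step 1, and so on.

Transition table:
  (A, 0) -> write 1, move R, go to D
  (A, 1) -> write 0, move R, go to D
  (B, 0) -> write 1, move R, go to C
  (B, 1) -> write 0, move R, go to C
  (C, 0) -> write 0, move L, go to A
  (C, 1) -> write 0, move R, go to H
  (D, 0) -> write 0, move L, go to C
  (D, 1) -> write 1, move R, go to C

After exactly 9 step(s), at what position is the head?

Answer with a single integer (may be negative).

Answer: -1

Derivation:
Step 1: in state A at pos 0, read 0 -> (A,0)->write 1,move R,goto D. Now: state=D, head=1, tape[-2..2]=01110 (head:    ^)
Step 2: in state D at pos 1, read 1 -> (D,1)->write 1,move R,goto C. Now: state=C, head=2, tape[-2..3]=011100 (head:     ^)
Step 3: in state C at pos 2, read 0 -> (C,0)->write 0,move L,goto A. Now: state=A, head=1, tape[-2..3]=011100 (head:    ^)
Step 4: in state A at pos 1, read 1 -> (A,1)->write 0,move R,goto D. Now: state=D, head=2, tape[-2..3]=011000 (head:     ^)
Step 5: in state D at pos 2, read 0 -> (D,0)->write 0,move L,goto C. Now: state=C, head=1, tape[-2..3]=011000 (head:    ^)
Step 6: in state C at pos 1, read 0 -> (C,0)->write 0,move L,goto A. Now: state=A, head=0, tape[-2..3]=011000 (head:   ^)
Step 7: in state A at pos 0, read 1 -> (A,1)->write 0,move R,goto D. Now: state=D, head=1, tape[-2..3]=010000 (head:    ^)
Step 8: in state D at pos 1, read 0 -> (D,0)->write 0,move L,goto C. Now: state=C, head=0, tape[-2..3]=010000 (head:   ^)
Step 9: in state C at pos 0, read 0 -> (C,0)->write 0,move L,goto A. Now: state=A, head=-1, tape[-2..3]=010000 (head:  ^)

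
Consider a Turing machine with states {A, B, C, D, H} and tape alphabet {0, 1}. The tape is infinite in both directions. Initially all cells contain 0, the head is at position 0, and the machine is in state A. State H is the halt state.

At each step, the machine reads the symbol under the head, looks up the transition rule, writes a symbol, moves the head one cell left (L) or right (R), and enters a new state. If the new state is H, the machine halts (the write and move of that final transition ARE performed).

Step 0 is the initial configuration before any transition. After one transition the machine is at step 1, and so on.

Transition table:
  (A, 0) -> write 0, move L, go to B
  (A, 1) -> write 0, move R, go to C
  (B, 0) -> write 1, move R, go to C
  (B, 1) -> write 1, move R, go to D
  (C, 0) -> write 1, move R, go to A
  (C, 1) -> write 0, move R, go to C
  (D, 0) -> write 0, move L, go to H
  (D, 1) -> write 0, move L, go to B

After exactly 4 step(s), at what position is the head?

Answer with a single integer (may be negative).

Step 1: in state A at pos 0, read 0 -> (A,0)->write 0,move L,goto B. Now: state=B, head=-1, tape[-2..1]=0000 (head:  ^)
Step 2: in state B at pos -1, read 0 -> (B,0)->write 1,move R,goto C. Now: state=C, head=0, tape[-2..1]=0100 (head:   ^)
Step 3: in state C at pos 0, read 0 -> (C,0)->write 1,move R,goto A. Now: state=A, head=1, tape[-2..2]=01100 (head:    ^)
Step 4: in state A at pos 1, read 0 -> (A,0)->write 0,move L,goto B. Now: state=B, head=0, tape[-2..2]=01100 (head:   ^)

Answer: 0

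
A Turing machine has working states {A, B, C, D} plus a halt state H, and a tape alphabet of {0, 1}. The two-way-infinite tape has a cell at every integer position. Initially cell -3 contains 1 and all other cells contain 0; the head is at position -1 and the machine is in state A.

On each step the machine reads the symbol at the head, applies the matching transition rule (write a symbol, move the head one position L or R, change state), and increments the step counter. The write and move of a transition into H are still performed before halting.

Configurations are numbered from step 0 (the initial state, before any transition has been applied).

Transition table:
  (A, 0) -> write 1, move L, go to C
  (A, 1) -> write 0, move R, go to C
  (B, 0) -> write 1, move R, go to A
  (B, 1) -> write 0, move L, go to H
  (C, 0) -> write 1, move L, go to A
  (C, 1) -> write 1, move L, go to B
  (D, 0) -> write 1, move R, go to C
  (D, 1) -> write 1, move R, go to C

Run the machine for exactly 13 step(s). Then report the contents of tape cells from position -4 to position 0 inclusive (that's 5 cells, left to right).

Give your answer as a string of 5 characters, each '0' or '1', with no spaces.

Step 1: in state A at pos -1, read 0 -> (A,0)->write 1,move L,goto C. Now: state=C, head=-2, tape[-4..0]=01010 (head:   ^)
Step 2: in state C at pos -2, read 0 -> (C,0)->write 1,move L,goto A. Now: state=A, head=-3, tape[-4..0]=01110 (head:  ^)
Step 3: in state A at pos -3, read 1 -> (A,1)->write 0,move R,goto C. Now: state=C, head=-2, tape[-4..0]=00110 (head:   ^)
Step 4: in state C at pos -2, read 1 -> (C,1)->write 1,move L,goto B. Now: state=B, head=-3, tape[-4..0]=00110 (head:  ^)
Step 5: in state B at pos -3, read 0 -> (B,0)->write 1,move R,goto A. Now: state=A, head=-2, tape[-4..0]=01110 (head:   ^)
Step 6: in state A at pos -2, read 1 -> (A,1)->write 0,move R,goto C. Now: state=C, head=-1, tape[-4..0]=01010 (head:    ^)
Step 7: in state C at pos -1, read 1 -> (C,1)->write 1,move L,goto B. Now: state=B, head=-2, tape[-4..0]=01010 (head:   ^)
Step 8: in state B at pos -2, read 0 -> (B,0)->write 1,move R,goto A. Now: state=A, head=-1, tape[-4..0]=01110 (head:    ^)
Step 9: in state A at pos -1, read 1 -> (A,1)->write 0,move R,goto C. Now: state=C, head=0, tape[-4..1]=011000 (head:     ^)
Step 10: in state C at pos 0, read 0 -> (C,0)->write 1,move L,goto A. Now: state=A, head=-1, tape[-4..1]=011010 (head:    ^)
Step 11: in state A at pos -1, read 0 -> (A,0)->write 1,move L,goto C. Now: state=C, head=-2, tape[-4..1]=011110 (head:   ^)
Step 12: in state C at pos -2, read 1 -> (C,1)->write 1,move L,goto B. Now: state=B, head=-3, tape[-4..1]=011110 (head:  ^)
Step 13: in state B at pos -3, read 1 -> (B,1)->write 0,move L,goto H. Now: state=H, head=-4, tape[-5..1]=0001110 (head:  ^)

Answer: 00111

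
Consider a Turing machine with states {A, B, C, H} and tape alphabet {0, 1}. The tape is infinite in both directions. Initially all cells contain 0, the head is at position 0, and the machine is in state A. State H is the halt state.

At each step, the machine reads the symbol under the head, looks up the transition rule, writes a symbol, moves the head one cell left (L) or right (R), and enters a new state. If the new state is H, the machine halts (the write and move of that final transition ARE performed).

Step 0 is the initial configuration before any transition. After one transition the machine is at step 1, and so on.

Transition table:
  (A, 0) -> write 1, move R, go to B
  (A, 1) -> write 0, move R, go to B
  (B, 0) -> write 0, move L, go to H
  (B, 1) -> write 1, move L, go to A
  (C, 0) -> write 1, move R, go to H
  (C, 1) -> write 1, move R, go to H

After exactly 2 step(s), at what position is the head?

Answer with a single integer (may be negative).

Answer: 0

Derivation:
Step 1: in state A at pos 0, read 0 -> (A,0)->write 1,move R,goto B. Now: state=B, head=1, tape[-1..2]=0100 (head:   ^)
Step 2: in state B at pos 1, read 0 -> (B,0)->write 0,move L,goto H. Now: state=H, head=0, tape[-1..2]=0100 (head:  ^)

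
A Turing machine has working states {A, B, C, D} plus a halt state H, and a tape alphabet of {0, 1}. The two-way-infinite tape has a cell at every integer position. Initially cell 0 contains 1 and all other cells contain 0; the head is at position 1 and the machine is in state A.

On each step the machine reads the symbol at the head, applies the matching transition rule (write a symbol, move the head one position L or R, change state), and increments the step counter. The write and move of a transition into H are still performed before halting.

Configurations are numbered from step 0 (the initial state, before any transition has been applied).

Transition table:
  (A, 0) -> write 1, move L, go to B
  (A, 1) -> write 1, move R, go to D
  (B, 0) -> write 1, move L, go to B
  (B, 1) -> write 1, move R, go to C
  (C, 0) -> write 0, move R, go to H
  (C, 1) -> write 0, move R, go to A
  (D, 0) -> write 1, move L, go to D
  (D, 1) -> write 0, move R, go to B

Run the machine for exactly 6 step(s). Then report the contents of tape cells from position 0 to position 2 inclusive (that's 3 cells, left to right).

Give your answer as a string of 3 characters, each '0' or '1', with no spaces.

Step 1: in state A at pos 1, read 0 -> (A,0)->write 1,move L,goto B. Now: state=B, head=0, tape[-1..2]=0110 (head:  ^)
Step 2: in state B at pos 0, read 1 -> (B,1)->write 1,move R,goto C. Now: state=C, head=1, tape[-1..2]=0110 (head:   ^)
Step 3: in state C at pos 1, read 1 -> (C,1)->write 0,move R,goto A. Now: state=A, head=2, tape[-1..3]=01000 (head:    ^)
Step 4: in state A at pos 2, read 0 -> (A,0)->write 1,move L,goto B. Now: state=B, head=1, tape[-1..3]=01010 (head:   ^)
Step 5: in state B at pos 1, read 0 -> (B,0)->write 1,move L,goto B. Now: state=B, head=0, tape[-1..3]=01110 (head:  ^)
Step 6: in state B at pos 0, read 1 -> (B,1)->write 1,move R,goto C. Now: state=C, head=1, tape[-1..3]=01110 (head:   ^)

Answer: 111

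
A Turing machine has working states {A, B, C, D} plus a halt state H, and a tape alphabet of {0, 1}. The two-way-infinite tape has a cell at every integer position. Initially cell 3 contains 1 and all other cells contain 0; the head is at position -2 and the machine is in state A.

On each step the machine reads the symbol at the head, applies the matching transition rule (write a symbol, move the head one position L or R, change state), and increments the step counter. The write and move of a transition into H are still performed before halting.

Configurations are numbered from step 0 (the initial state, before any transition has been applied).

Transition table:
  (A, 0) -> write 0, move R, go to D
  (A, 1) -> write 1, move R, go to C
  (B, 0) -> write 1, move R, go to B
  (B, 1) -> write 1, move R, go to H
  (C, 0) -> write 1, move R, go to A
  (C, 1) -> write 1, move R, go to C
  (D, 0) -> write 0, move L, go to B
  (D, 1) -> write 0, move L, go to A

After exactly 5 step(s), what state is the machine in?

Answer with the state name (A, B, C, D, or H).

Step 1: in state A at pos -2, read 0 -> (A,0)->write 0,move R,goto D. Now: state=D, head=-1, tape[-3..4]=00000010 (head:   ^)
Step 2: in state D at pos -1, read 0 -> (D,0)->write 0,move L,goto B. Now: state=B, head=-2, tape[-3..4]=00000010 (head:  ^)
Step 3: in state B at pos -2, read 0 -> (B,0)->write 1,move R,goto B. Now: state=B, head=-1, tape[-3..4]=01000010 (head:   ^)
Step 4: in state B at pos -1, read 0 -> (B,0)->write 1,move R,goto B. Now: state=B, head=0, tape[-3..4]=01100010 (head:    ^)
Step 5: in state B at pos 0, read 0 -> (B,0)->write 1,move R,goto B. Now: state=B, head=1, tape[-3..4]=01110010 (head:     ^)

Answer: B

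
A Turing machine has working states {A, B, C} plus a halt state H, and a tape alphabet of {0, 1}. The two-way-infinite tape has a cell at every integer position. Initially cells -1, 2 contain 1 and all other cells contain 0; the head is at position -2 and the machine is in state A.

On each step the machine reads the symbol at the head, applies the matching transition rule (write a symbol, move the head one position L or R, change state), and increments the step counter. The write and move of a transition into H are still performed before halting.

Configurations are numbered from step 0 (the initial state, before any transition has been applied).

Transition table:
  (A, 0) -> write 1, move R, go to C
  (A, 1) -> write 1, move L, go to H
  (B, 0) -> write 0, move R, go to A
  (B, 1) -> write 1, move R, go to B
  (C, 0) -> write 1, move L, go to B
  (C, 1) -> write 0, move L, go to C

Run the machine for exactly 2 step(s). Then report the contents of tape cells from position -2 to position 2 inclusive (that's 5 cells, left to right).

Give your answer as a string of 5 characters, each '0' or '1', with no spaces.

Step 1: in state A at pos -2, read 0 -> (A,0)->write 1,move R,goto C. Now: state=C, head=-1, tape[-3..3]=0110010 (head:   ^)
Step 2: in state C at pos -1, read 1 -> (C,1)->write 0,move L,goto C. Now: state=C, head=-2, tape[-3..3]=0100010 (head:  ^)

Answer: 10001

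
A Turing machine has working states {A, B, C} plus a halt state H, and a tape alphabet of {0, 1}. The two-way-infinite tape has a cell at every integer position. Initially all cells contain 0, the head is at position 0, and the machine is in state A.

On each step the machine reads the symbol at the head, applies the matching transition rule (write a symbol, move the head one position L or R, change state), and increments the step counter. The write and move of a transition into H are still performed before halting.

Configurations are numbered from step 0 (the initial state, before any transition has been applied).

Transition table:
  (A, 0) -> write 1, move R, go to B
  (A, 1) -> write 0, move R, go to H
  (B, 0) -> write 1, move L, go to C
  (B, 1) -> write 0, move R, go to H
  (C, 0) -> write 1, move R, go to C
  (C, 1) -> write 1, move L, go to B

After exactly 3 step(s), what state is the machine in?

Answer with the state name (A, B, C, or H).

Answer: B

Derivation:
Step 1: in state A at pos 0, read 0 -> (A,0)->write 1,move R,goto B. Now: state=B, head=1, tape[-1..2]=0100 (head:   ^)
Step 2: in state B at pos 1, read 0 -> (B,0)->write 1,move L,goto C. Now: state=C, head=0, tape[-1..2]=0110 (head:  ^)
Step 3: in state C at pos 0, read 1 -> (C,1)->write 1,move L,goto B. Now: state=B, head=-1, tape[-2..2]=00110 (head:  ^)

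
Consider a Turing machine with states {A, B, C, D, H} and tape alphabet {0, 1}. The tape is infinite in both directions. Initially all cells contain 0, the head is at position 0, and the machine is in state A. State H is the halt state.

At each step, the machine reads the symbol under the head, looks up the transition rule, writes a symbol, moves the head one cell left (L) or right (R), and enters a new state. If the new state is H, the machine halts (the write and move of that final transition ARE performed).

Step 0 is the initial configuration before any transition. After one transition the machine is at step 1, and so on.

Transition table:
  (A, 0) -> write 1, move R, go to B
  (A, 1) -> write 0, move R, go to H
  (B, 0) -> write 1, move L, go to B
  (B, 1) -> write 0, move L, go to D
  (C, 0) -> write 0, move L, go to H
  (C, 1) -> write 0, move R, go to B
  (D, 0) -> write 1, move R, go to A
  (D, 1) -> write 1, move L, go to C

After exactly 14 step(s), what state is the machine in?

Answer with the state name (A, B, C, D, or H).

Answer: C

Derivation:
Step 1: in state A at pos 0, read 0 -> (A,0)->write 1,move R,goto B. Now: state=B, head=1, tape[-1..2]=0100 (head:   ^)
Step 2: in state B at pos 1, read 0 -> (B,0)->write 1,move L,goto B. Now: state=B, head=0, tape[-1..2]=0110 (head:  ^)
Step 3: in state B at pos 0, read 1 -> (B,1)->write 0,move L,goto D. Now: state=D, head=-1, tape[-2..2]=00010 (head:  ^)
Step 4: in state D at pos -1, read 0 -> (D,0)->write 1,move R,goto A. Now: state=A, head=0, tape[-2..2]=01010 (head:   ^)
Step 5: in state A at pos 0, read 0 -> (A,0)->write 1,move R,goto B. Now: state=B, head=1, tape[-2..2]=01110 (head:    ^)
Step 6: in state B at pos 1, read 1 -> (B,1)->write 0,move L,goto D. Now: state=D, head=0, tape[-2..2]=01100 (head:   ^)
Step 7: in state D at pos 0, read 1 -> (D,1)->write 1,move L,goto C. Now: state=C, head=-1, tape[-2..2]=01100 (head:  ^)
Step 8: in state C at pos -1, read 1 -> (C,1)->write 0,move R,goto B. Now: state=B, head=0, tape[-2..2]=00100 (head:   ^)
Step 9: in state B at pos 0, read 1 -> (B,1)->write 0,move L,goto D. Now: state=D, head=-1, tape[-2..2]=00000 (head:  ^)
Step 10: in state D at pos -1, read 0 -> (D,0)->write 1,move R,goto A. Now: state=A, head=0, tape[-2..2]=01000 (head:   ^)
Step 11: in state A at pos 0, read 0 -> (A,0)->write 1,move R,goto B. Now: state=B, head=1, tape[-2..2]=01100 (head:    ^)
Step 12: in state B at pos 1, read 0 -> (B,0)->write 1,move L,goto B. Now: state=B, head=0, tape[-2..2]=01110 (head:   ^)
Step 13: in state B at pos 0, read 1 -> (B,1)->write 0,move L,goto D. Now: state=D, head=-1, tape[-2..2]=01010 (head:  ^)
Step 14: in state D at pos -1, read 1 -> (D,1)->write 1,move L,goto C. Now: state=C, head=-2, tape[-3..2]=001010 (head:  ^)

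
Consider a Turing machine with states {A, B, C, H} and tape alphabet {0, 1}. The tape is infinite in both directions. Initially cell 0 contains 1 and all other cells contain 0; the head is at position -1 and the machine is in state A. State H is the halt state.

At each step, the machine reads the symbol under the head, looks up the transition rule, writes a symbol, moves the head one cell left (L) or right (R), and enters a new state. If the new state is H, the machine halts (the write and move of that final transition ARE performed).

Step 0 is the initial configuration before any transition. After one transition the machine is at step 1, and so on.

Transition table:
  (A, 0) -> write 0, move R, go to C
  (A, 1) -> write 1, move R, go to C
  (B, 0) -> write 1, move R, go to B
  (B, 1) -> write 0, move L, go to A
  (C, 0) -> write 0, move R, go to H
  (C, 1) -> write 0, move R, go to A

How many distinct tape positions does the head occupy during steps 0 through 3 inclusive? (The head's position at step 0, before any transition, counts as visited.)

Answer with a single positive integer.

Step 1: in state A at pos -1, read 0 -> (A,0)->write 0,move R,goto C. Now: state=C, head=0, tape[-2..1]=0010 (head:   ^)
Step 2: in state C at pos 0, read 1 -> (C,1)->write 0,move R,goto A. Now: state=A, head=1, tape[-2..2]=00000 (head:    ^)
Step 3: in state A at pos 1, read 0 -> (A,0)->write 0,move R,goto C. Now: state=C, head=2, tape[-2..3]=000000 (head:     ^)
Head positions at steps 0..3: starting at -1, distinct positions visited = {-1, 0, 1, 2} -> 4 position(s)

Answer: 4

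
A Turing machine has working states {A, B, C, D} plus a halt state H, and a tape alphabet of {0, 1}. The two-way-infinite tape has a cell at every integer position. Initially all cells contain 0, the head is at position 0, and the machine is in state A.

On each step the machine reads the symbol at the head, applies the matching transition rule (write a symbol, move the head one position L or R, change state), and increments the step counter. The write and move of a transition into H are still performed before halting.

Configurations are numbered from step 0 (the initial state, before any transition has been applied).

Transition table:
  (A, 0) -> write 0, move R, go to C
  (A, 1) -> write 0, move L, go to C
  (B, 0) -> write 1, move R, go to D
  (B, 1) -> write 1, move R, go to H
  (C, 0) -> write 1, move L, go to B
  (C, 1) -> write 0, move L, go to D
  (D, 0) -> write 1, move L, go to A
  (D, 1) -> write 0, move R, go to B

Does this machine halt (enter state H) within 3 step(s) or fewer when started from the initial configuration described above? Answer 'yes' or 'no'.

Step 1: in state A at pos 0, read 0 -> (A,0)->write 0,move R,goto C. Now: state=C, head=1, tape[-1..2]=0000 (head:   ^)
Step 2: in state C at pos 1, read 0 -> (C,0)->write 1,move L,goto B. Now: state=B, head=0, tape[-1..2]=0010 (head:  ^)
Step 3: in state B at pos 0, read 0 -> (B,0)->write 1,move R,goto D. Now: state=D, head=1, tape[-1..2]=0110 (head:   ^)
After 3 step(s): state = D (not H) -> not halted within 3 -> no

Answer: no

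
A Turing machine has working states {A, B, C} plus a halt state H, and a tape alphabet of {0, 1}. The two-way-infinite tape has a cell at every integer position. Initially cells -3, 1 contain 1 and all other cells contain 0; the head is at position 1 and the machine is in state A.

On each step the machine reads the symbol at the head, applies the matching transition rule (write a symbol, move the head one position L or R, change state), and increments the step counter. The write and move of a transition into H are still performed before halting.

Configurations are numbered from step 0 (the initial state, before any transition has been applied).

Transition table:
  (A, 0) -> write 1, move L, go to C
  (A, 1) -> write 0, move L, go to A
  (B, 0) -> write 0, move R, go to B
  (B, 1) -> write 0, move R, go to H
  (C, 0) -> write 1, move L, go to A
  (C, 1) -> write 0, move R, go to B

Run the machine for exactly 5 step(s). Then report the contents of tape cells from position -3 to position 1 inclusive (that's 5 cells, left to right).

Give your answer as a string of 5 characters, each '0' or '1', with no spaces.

Answer: 01110

Derivation:
Step 1: in state A at pos 1, read 1 -> (A,1)->write 0,move L,goto A. Now: state=A, head=0, tape[-4..2]=0100000 (head:     ^)
Step 2: in state A at pos 0, read 0 -> (A,0)->write 1,move L,goto C. Now: state=C, head=-1, tape[-4..2]=0100100 (head:    ^)
Step 3: in state C at pos -1, read 0 -> (C,0)->write 1,move L,goto A. Now: state=A, head=-2, tape[-4..2]=0101100 (head:   ^)
Step 4: in state A at pos -2, read 0 -> (A,0)->write 1,move L,goto C. Now: state=C, head=-3, tape[-4..2]=0111100 (head:  ^)
Step 5: in state C at pos -3, read 1 -> (C,1)->write 0,move R,goto B. Now: state=B, head=-2, tape[-4..2]=0011100 (head:   ^)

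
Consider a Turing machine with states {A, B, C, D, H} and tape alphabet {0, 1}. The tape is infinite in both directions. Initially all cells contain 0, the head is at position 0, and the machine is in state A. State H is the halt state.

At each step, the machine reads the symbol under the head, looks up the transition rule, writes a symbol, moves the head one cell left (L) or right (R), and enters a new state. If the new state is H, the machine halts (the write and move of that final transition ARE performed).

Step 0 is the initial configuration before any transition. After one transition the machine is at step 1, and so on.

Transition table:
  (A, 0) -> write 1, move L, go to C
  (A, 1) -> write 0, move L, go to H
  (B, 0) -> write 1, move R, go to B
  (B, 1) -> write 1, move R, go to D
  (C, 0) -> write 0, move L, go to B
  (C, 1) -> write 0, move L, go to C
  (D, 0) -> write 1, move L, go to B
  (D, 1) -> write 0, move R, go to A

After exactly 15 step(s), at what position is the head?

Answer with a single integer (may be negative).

Step 1: in state A at pos 0, read 0 -> (A,0)->write 1,move L,goto C. Now: state=C, head=-1, tape[-2..1]=0010 (head:  ^)
Step 2: in state C at pos -1, read 0 -> (C,0)->write 0,move L,goto B. Now: state=B, head=-2, tape[-3..1]=00010 (head:  ^)
Step 3: in state B at pos -2, read 0 -> (B,0)->write 1,move R,goto B. Now: state=B, head=-1, tape[-3..1]=01010 (head:   ^)
Step 4: in state B at pos -1, read 0 -> (B,0)->write 1,move R,goto B. Now: state=B, head=0, tape[-3..1]=01110 (head:    ^)
Step 5: in state B at pos 0, read 1 -> (B,1)->write 1,move R,goto D. Now: state=D, head=1, tape[-3..2]=011100 (head:     ^)
Step 6: in state D at pos 1, read 0 -> (D,0)->write 1,move L,goto B. Now: state=B, head=0, tape[-3..2]=011110 (head:    ^)
Step 7: in state B at pos 0, read 1 -> (B,1)->write 1,move R,goto D. Now: state=D, head=1, tape[-3..2]=011110 (head:     ^)
Step 8: in state D at pos 1, read 1 -> (D,1)->write 0,move R,goto A. Now: state=A, head=2, tape[-3..3]=0111000 (head:      ^)
Step 9: in state A at pos 2, read 0 -> (A,0)->write 1,move L,goto C. Now: state=C, head=1, tape[-3..3]=0111010 (head:     ^)
Step 10: in state C at pos 1, read 0 -> (C,0)->write 0,move L,goto B. Now: state=B, head=0, tape[-3..3]=0111010 (head:    ^)
Step 11: in state B at pos 0, read 1 -> (B,1)->write 1,move R,goto D. Now: state=D, head=1, tape[-3..3]=0111010 (head:     ^)
Step 12: in state D at pos 1, read 0 -> (D,0)->write 1,move L,goto B. Now: state=B, head=0, tape[-3..3]=0111110 (head:    ^)
Step 13: in state B at pos 0, read 1 -> (B,1)->write 1,move R,goto D. Now: state=D, head=1, tape[-3..3]=0111110 (head:     ^)
Step 14: in state D at pos 1, read 1 -> (D,1)->write 0,move R,goto A. Now: state=A, head=2, tape[-3..3]=0111010 (head:      ^)
Step 15: in state A at pos 2, read 1 -> (A,1)->write 0,move L,goto H. Now: state=H, head=1, tape[-3..3]=0111000 (head:     ^)

Answer: 1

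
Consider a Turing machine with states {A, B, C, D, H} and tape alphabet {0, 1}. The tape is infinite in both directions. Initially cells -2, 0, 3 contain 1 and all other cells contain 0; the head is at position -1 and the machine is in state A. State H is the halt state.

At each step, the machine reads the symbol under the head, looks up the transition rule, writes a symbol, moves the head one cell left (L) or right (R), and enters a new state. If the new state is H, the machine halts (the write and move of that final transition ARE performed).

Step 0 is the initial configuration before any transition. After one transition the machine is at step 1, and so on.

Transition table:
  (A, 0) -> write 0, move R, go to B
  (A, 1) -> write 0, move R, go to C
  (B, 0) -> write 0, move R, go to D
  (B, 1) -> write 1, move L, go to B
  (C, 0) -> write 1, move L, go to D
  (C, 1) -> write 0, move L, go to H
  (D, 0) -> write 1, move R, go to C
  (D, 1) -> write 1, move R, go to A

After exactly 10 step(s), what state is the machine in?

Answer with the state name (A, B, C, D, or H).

Answer: C

Derivation:
Step 1: in state A at pos -1, read 0 -> (A,0)->write 0,move R,goto B. Now: state=B, head=0, tape[-3..4]=01010010 (head:    ^)
Step 2: in state B at pos 0, read 1 -> (B,1)->write 1,move L,goto B. Now: state=B, head=-1, tape[-3..4]=01010010 (head:   ^)
Step 3: in state B at pos -1, read 0 -> (B,0)->write 0,move R,goto D. Now: state=D, head=0, tape[-3..4]=01010010 (head:    ^)
Step 4: in state D at pos 0, read 1 -> (D,1)->write 1,move R,goto A. Now: state=A, head=1, tape[-3..4]=01010010 (head:     ^)
Step 5: in state A at pos 1, read 0 -> (A,0)->write 0,move R,goto B. Now: state=B, head=2, tape[-3..4]=01010010 (head:      ^)
Step 6: in state B at pos 2, read 0 -> (B,0)->write 0,move R,goto D. Now: state=D, head=3, tape[-3..4]=01010010 (head:       ^)
Step 7: in state D at pos 3, read 1 -> (D,1)->write 1,move R,goto A. Now: state=A, head=4, tape[-3..5]=010100100 (head:        ^)
Step 8: in state A at pos 4, read 0 -> (A,0)->write 0,move R,goto B. Now: state=B, head=5, tape[-3..6]=0101001000 (head:         ^)
Step 9: in state B at pos 5, read 0 -> (B,0)->write 0,move R,goto D. Now: state=D, head=6, tape[-3..7]=01010010000 (head:          ^)
Step 10: in state D at pos 6, read 0 -> (D,0)->write 1,move R,goto C. Now: state=C, head=7, tape[-3..8]=010100100100 (head:           ^)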